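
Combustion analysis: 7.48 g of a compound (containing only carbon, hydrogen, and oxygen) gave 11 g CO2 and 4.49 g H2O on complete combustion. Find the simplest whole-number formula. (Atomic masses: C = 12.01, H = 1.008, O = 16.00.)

mol C = 11 / 44.01 = 0.2499; mass C = 0.2499 × 12.01 = 3.002 g
mol H = 2 × (4.49 / 18.02) = 0.4983; mass H = 0.4983 × 1.008 = 0.5023 g
mass O = 7.48 − (3.504) = 3.976 g → mol O = 0.2485
Ratios (÷ 0.2485): C 1.006, H 2.005, O 1.000
≈ 1:2:1 → CH2O

CH2O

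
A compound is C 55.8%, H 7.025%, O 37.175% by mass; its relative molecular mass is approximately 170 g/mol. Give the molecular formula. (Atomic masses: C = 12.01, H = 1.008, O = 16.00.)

C8H12O4

Assume 100 g: 55.8 g C, 7.025 g H, 37.175 g O.
n(C) = 55.8/12.01 = 4.646, n(H) = 7.025/1.008 = 6.969, n(O) = 37.175/16.00 = 2.323
Ratios (÷ 2.323): C 2.000, H 3.000, O 1.000
→ C2H3O
Empirical-formula mass = 43.04 g/mol
n = 170 / 43.04 = 3.95 ≈ 4
Molecular formula = (C2H3O)×4 = C8H12O4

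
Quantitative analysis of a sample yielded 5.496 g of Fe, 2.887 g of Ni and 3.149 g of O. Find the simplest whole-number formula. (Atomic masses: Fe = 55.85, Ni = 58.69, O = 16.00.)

Fe2NiO4

Moles — Fe: 5.496 / 55.85 = 0.09841 mol; Ni: 2.887 / 58.69 = 0.04919 mol; O: 3.149 / 16.00 = 0.1968 mol
Smallest is Ni at 0.04919 mol; normalising gives Fe 2.001, Ni 1.000, O 4.001
→ Fe2NiO4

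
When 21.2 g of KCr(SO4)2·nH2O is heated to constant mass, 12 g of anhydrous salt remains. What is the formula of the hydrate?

KCr(SO4)2·12H2O

Mass of water lost = 21.2 − 12 = 9.2 g → 9.2 / 18.02 = 0.5105 mol H2O
Molar mass of KCr(SO4)2 = 283.24 g/mol → mol KCr(SO4)2 = 12 / 283.24 = 0.04237
n = 0.5105 / 0.04237 = 12.05 ≈ 12 → KCr(SO4)2·12H2O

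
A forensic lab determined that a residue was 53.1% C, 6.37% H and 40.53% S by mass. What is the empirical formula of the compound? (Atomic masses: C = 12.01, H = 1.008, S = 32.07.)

C7H10S2

Assume 100 g: 53.1 g C, 6.37 g H, 40.53 g S.
n(C) = 53.1/12.01 = 4.421, n(H) = 6.37/1.008 = 6.319, n(S) = 40.53/32.07 = 1.264
Divide by the smallest (1.264 mol S): C 3.498, H 5.000, S 1.000
Multiply by 2: C 7.00, H 10.00, S 2.00 → C7H10S2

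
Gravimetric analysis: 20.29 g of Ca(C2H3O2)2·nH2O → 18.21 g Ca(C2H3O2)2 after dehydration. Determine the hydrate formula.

Ca(C2H3O2)2·H2O

Mass of water lost = 20.29 − 18.21 = 2.08 g → 2.08 / 18.02 = 0.1154 mol H2O
Molar mass of Ca(C2H3O2)2 = 158.17 g/mol → mol Ca(C2H3O2)2 = 18.21 / 158.17 = 0.1151
n = 0.1154 / 0.1151 = 1.00 ≈ 1 → Ca(C2H3O2)2·H2O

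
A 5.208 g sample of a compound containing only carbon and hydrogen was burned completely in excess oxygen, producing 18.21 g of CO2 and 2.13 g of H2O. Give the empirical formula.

mol C = 18.21 / 44.01 = 0.4138; mass C = 0.4138 × 12.01 = 4.969 g
mol H = 2 × (2.13 / 18.02) = 0.2364; mass H = 0.2364 × 1.008 = 0.2383 g
Ratios (÷ 0.2364): C 1.750, H 1.000
Scaling by 4: C 7.00, H 4.00 → C7H4

C7H4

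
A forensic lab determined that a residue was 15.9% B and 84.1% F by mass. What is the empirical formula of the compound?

BF3

Assume 100 g: 15.9 g B, 84.1 g F.
Moles — B: 15.9 / 10.81 = 1.471 mol; F: 84.1 / 19.00 = 4.426 mol
Smallest is B at 1.471 mol; normalising gives B 1.000, F 3.009
Ratio ≈ 1:3, so the empirical formula is BF3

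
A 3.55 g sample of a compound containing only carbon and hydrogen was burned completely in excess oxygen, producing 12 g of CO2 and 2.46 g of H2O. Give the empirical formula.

mol C = 12 / 44.01 = 0.2727; mass C = 0.2727 × 12.01 = 3.275 g
mol H = 2 × (2.46 / 18.02) = 0.2730; mass H = 0.2730 × 1.008 = 0.2752 g
Ratios (÷ 0.2727): C 1.000, H 1.001
→ CH

CH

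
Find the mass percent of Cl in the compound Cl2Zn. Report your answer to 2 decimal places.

52.03%

Molar mass = 2(35.45) + 1(65.38) = 136.280 g/mol
Mass of Cl per mole = 2 × 35.45 = 70.900 g
% Cl = 70.900 / 136.280 × 100 = 52.03%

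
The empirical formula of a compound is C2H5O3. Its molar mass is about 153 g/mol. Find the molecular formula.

Empirical-formula mass = 77.06 g/mol
n = 153 / 77.06 = 1.99 ≈ 2
Molecular formula = (C2H5O3)2 = C4H10O6

C4H10O6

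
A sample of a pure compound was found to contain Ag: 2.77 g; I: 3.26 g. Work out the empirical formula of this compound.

AgI

n(Ag) = 2.77/107.87 = 0.02568, n(I) = 3.26/126.90 = 0.02569
Ratios (÷ 0.02568): Ag 1.000, I 1.000
≈ 1:1 → AgI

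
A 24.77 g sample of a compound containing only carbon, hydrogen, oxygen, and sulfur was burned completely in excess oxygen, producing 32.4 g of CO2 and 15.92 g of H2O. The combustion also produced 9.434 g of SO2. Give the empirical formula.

mol C = 32.4 / 44.01 = 0.7362; mass C = 0.7362 × 12.01 = 8.842 g
mol H = 2 × (15.92 / 18.02) = 1.767; mass H = 1.767 × 1.008 = 1.781 g
mol S = 9.434 / 64.07 = 0.1472; mass S = 4.722 g
mass O = 24.77 − (15.34) = 9.425 g → mol O = 0.5891
Ratios (÷ 0.1472): C 5.000, H 12.000, O 4.001, S 1.000
Ratio ≈ 5:12:4:1, so the empirical formula is C5H12O4S

C5H12O4S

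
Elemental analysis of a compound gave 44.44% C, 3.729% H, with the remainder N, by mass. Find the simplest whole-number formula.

CHN

Assume 100 g: 44.44 g C, 3.729 g H, 51.831 g N.
C: 44.44 g ÷ 12.01 g/mol = 3.7 mol
H: 3.729 g ÷ 1.008 g/mol = 3.699 mol
N: 51.831 g ÷ 14.01 g/mol = 3.7 mol
Ratios (÷ 3.699): C 1.000, H 1.000, N 1.000
Ratio ≈ 1:1:1, so the empirical formula is CHN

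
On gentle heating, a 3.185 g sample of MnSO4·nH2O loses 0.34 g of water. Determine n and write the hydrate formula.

MnSO4·H2O

Mass of anhydrous MnSO4 = 3.185 − 0.34 = 2.845 g
mol H2O = 0.34 / 18.02 = 0.01887
Molar mass of MnSO4 = 151.01 g/mol → mol MnSO4 = 2.845 / 151.01 = 0.01884
n = 0.01887 / 0.01884 = 1.00 ≈ 1 → MnSO4·H2O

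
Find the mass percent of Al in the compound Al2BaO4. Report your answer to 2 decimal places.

Molar mass = 2(26.98) + 1(137.33) + 4(16.00) = 255.290 g/mol
Mass of Al per mole = 2 × 26.98 = 53.960 g
% Al = 53.960 / 255.290 × 100 = 21.14%

21.14%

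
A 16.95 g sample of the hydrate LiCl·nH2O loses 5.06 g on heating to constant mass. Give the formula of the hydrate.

LiCl·H2O

Mass of anhydrous LiCl = 16.95 − 5.06 = 11.89 g
mol H2O = 5.06 / 18.02 = 0.2808
Molar mass of LiCl = 42.39 g/mol → mol LiCl = 11.89 / 42.39 = 0.2805
n = 0.2808 / 0.2805 = 1.00 ≈ 1 → LiCl·H2O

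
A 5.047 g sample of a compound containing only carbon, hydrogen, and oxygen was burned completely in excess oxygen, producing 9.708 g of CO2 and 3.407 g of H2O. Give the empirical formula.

C7H12O4

mol C = 9.708 / 44.01 = 0.2206; mass C = 0.2206 × 12.01 = 2.649 g
mol H = 2 × (3.407 / 18.02) = 0.3781; mass H = 0.3781 × 1.008 = 0.3812 g
mass O = 5.047 − (3.030) = 2.017 g → mol O = 0.1260
Ratios (÷ 0.126): C 1.750, H 3.000, O 1.000
Scaling by 4: C 7.00, H 12.00, O 4.00 → C7H12O4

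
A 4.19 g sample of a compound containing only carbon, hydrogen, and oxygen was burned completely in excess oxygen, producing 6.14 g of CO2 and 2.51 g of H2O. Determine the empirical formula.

mol C = 6.14 / 44.01 = 0.1395; mass C = 0.1395 × 12.01 = 1.676 g
mol H = 2 × (2.51 / 18.02) = 0.2786; mass H = 0.2786 × 1.008 = 0.2808 g
mass O = 4.19 − (1.956) = 2.234 g → mol O = 0.1396
Divide by the smallest (0.1395 mol C): C 1.000, H 1.997, O 1.001
≈ 1:2:1 → CH2O

CH2O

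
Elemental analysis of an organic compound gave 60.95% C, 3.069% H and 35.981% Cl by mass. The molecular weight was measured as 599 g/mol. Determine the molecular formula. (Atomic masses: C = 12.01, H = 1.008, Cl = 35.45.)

C30H18Cl6

Assume 100 g: 60.95 g C, 3.069 g H, 35.981 g Cl.
n(C) = 60.95/12.01 = 5.075, n(H) = 3.069/1.008 = 3.045, n(Cl) = 35.981/35.45 = 1.015
Divide by the smallest (1.015 mol Cl): C 5.000, H 3.000, Cl 1.000
≈ 5:3:1 → C5H3Cl
Empirical-formula mass = 98.52 g/mol
n = 599 / 98.52 = 6.08 ≈ 6
Molecular formula = (C5H3Cl)×6 = C30H18Cl6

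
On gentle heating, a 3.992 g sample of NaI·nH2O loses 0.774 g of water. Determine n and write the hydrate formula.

NaI·2H2O

Mass of anhydrous NaI = 3.992 − 0.774 = 3.218 g
mol H2O = 0.774 / 18.02 = 0.04295
Molar mass of NaI = 149.89 g/mol → mol NaI = 3.218 / 149.89 = 0.02147
n = 0.04295 / 0.02147 = 2.00 ≈ 2 → NaI·2H2O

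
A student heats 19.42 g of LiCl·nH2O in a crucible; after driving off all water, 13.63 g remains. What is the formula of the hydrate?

LiCl·H2O

Mass of water lost = 19.42 − 13.63 = 5.79 g → 5.79 / 18.02 = 0.3213 mol H2O
Molar mass of LiCl = 42.39 g/mol → mol LiCl = 13.63 / 42.39 = 0.3215
n = 0.3213 / 0.3215 = 1.00 ≈ 1 → LiCl·H2O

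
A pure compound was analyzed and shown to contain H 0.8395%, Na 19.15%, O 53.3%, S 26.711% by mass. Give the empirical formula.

Assume 100 g: 0.8395 g H, 19.15 g Na, 53.3 g O, 26.711 g S.
H: 0.8395 g ÷ 1.008 g/mol = 0.8328 mol
Na: 19.15 g ÷ 22.99 g/mol = 0.833 mol
O: 53.3 g ÷ 16.00 g/mol = 3.331 mol
S: 26.711 g ÷ 32.07 g/mol = 0.8329 mol
Smallest is H at 0.8328 mol; normalising gives H 1.000, Na 1.000, O 4.000, S 1.000
→ HNaO4S

HNaO4S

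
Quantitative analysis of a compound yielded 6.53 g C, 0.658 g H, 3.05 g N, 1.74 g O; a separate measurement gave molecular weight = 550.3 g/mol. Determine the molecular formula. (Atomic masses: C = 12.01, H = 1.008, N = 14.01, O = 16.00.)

C25H30N10O5

n(C) = 6.53/12.01 = 0.5437, n(H) = 0.658/1.008 = 0.6528, n(N) = 3.05/14.01 = 0.2177, n(O) = 1.74/16.00 = 0.1087
Divide by the smallest (0.1087 mol O): C 5.000, H 6.003, N 2.002, O 1.000
≈ 5:6:2:1 → C5H6N2O
Empirical-formula mass = 110.12 g/mol
n = 550.3 / 110.12 = 5.00 ≈ 5
Molecular formula = (C5H6N2O)×5 = C25H30N10O5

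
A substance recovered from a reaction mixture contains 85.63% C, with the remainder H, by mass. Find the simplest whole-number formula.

CH2

Assume 100 g: 85.63 g C, 14.37 g H.
n(C) = 85.63/12.01 = 7.13, n(H) = 14.37/1.008 = 14.26
Ratios (÷ 7.13): C 1.000, H 1.999
≈ 1:2 → CH2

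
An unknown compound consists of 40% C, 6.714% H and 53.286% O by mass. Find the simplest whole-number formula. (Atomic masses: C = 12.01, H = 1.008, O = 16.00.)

CH2O

Assume 100 g: 40 g C, 6.714 g H, 53.286 g O.
Moles — C: 40 / 12.01 = 3.331 mol; H: 6.714 / 1.008 = 6.661 mol; O: 53.286 / 16.00 = 3.33 mol
Divide by the smallest (3.33 mol O): C 1.000, H 2.000, O 1.000
≈ 1:2:1 → CH2O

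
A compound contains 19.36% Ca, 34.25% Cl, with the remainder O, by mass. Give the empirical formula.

CaCl2O6

Assume 100 g: 19.36 g Ca, 34.25 g Cl, 46.39 g O.
Ca: 19.36 g ÷ 40.08 g/mol = 0.483 mol
Cl: 34.25 g ÷ 35.45 g/mol = 0.9661 mol
O: 46.39 g ÷ 16.00 g/mol = 2.899 mol
Smallest is Ca at 0.483 mol; normalising gives Ca 1.000, Cl 2.000, O 6.002
→ CaCl2O6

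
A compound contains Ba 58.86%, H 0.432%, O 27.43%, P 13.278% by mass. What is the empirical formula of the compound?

Assume 100 g: 58.86 g Ba, 0.432 g H, 27.43 g O, 13.278 g P.
Ba: 58.86 g ÷ 137.33 g/mol = 0.4286 mol
H: 0.432 g ÷ 1.008 g/mol = 0.4286 mol
O: 27.43 g ÷ 16.00 g/mol = 1.714 mol
P: 13.278 g ÷ 30.97 g/mol = 0.4287 mol
Divide by the smallest (0.4286 mol H): Ba 1.000, H 1.000, O 4.000, P 1.000
≈ 1:1:4:1 → BaHO4P

BaHO4P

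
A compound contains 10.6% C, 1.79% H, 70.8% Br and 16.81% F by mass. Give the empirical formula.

Assume 100 g: 10.6 g C, 1.79 g H, 70.8 g Br, 16.81 g F.
Moles — C: 10.6 / 12.01 = 0.8826 mol; H: 1.79 / 1.008 = 1.776 mol; Br: 70.8 / 79.90 = 0.8861 mol; F: 16.81 / 19.00 = 0.8847 mol
Smallest is C at 0.8826 mol; normalising gives C 1.000, H 2.012, Br 1.004, F 1.002
→ CH2BrF

CH2BrF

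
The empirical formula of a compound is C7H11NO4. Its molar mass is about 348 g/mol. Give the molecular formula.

Empirical-formula mass = 173.17 g/mol
n = 348 / 173.17 = 2.01 ≈ 2
Molecular formula = (C7H11NO4)2 = C14H22N2O8

C14H22N2O8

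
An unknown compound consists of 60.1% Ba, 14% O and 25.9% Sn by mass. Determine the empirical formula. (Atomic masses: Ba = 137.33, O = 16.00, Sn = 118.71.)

Assume 100 g: 60.1 g Ba, 14 g O, 25.9 g Sn.
Moles — Ba: 60.1 / 137.33 = 0.4376 mol; O: 14 / 16.00 = 0.875 mol; Sn: 25.9 / 118.71 = 0.2182 mol
Divide by the smallest (0.2182 mol Sn): Ba 2.006, O 4.010, Sn 1.000
Ratio ≈ 2:4:1, so the empirical formula is Ba2O4Sn

Ba2O4Sn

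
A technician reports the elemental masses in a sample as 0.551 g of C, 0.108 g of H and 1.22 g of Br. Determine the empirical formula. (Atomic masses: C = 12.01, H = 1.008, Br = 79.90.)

C3H7Br

n(C) = 0.551/12.01 = 0.04588, n(H) = 0.108/1.008 = 0.1071, n(Br) = 1.22/79.90 = 0.01527
Divide by the smallest (0.01527 mol Br): C 3.005, H 7.017, Br 1.000
≈ 3:7:1 → C3H7Br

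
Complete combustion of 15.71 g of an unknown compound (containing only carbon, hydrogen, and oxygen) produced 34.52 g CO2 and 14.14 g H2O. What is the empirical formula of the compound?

mol C = 34.52 / 44.01 = 0.7844; mass C = 0.7844 × 12.01 = 9.420 g
mol H = 2 × (14.14 / 18.02) = 1.569; mass H = 1.569 × 1.008 = 1.582 g
mass O = 15.71 − (11.00) = 4.708 g → mol O = 0.2942
Divide by the smallest (0.2942 mol O): C 2.666, H 5.334, O 1.000
Multiply by 3: C 8.00, H 16.00, O 3.00 → C8H16O3

C8H16O3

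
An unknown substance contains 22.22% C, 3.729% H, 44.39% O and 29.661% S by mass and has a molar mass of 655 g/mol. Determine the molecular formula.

C12H24O18S6

Assume 100 g: 22.22 g C, 3.729 g H, 44.39 g O, 29.661 g S.
C: 22.22 g ÷ 12.01 g/mol = 1.85 mol
H: 3.729 g ÷ 1.008 g/mol = 3.699 mol
O: 44.39 g ÷ 16.00 g/mol = 2.774 mol
S: 29.661 g ÷ 32.07 g/mol = 0.9249 mol
Divide by the smallest (0.9249 mol S): C 2.000, H 4.000, O 3.000, S 1.000
→ C2H4O3S
Empirical-formula mass = 108.12 g/mol
n = 655 / 108.12 = 6.06 ≈ 6
Molecular formula = (C2H4O3S)×6 = C12H24O18S6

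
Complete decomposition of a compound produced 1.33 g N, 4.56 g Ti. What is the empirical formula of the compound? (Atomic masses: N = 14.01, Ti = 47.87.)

NTi

n(N) = 1.33/14.01 = 0.09493, n(Ti) = 4.56/47.87 = 0.09526
Ratios (÷ 0.09493): N 1.000, Ti 1.003
Ratio ≈ 1:1, so the empirical formula is NTi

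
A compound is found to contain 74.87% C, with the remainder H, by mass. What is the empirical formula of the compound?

CH4

Assume 100 g: 74.87 g C, 25.13 g H.
Moles — C: 74.87 / 12.01 = 6.234 mol; H: 25.13 / 1.008 = 24.93 mol
Divide by the smallest (6.234 mol C): C 1.000, H 3.999
→ CH4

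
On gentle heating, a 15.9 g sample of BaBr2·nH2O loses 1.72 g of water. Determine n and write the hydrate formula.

BaBr2·2H2O

Mass of anhydrous BaBr2 = 15.9 − 1.72 = 14.18 g
mol H2O = 1.72 / 18.02 = 0.09545
Molar mass of BaBr2 = 297.13 g/mol → mol BaBr2 = 14.18 / 297.13 = 0.04772
n = 0.09545 / 0.04772 = 2.00 ≈ 2 → BaBr2·2H2O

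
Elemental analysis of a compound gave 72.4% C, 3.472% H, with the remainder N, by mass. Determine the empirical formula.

Assume 100 g: 72.4 g C, 3.472 g H, 24.128 g N.
Moles — C: 72.4 / 12.01 = 6.028 mol; H: 3.472 / 1.008 = 3.444 mol; N: 24.128 / 14.01 = 1.722 mol
Divide by the smallest (1.722 mol N): C 3.500, H 2.000, N 1.000
×2: C 7.00, H 4.00, N 2.00 → C7H4N2

C7H4N2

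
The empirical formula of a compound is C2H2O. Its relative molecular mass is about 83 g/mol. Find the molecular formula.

C4H4O2

Empirical-formula mass = 42.04 g/mol
n = 83 / 42.04 = 1.97 ≈ 2
Molecular formula = (C2H2O)2 = C4H4O2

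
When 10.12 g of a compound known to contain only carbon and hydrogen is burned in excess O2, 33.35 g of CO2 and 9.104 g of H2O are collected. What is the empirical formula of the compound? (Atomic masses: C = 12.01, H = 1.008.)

C3H4

mol C = 33.35 / 44.01 = 0.7578; mass C = 0.7578 × 12.01 = 9.101 g
mol H = 2 × (9.104 / 18.02) = 1.010; mass H = 1.010 × 1.008 = 1.019 g
Smallest is C at 0.7578 mol; normalising gives C 1.000, H 1.333
×3: C 3.00, H 4.00 → C3H4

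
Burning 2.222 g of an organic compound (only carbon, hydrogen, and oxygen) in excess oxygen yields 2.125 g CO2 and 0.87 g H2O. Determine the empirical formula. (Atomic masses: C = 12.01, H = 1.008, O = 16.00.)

CH2O2

mol C = 2.125 / 44.01 = 0.04828; mass C = 0.04828 × 12.01 = 0.5799 g
mol H = 2 × (0.87 / 18.02) = 0.09656; mass H = 0.09656 × 1.008 = 0.09733 g
mass O = 2.222 − (0.6772) = 1.545 g → mol O = 0.09655
Divide by the smallest (0.04828 mol C): C 1.000, H 2.000, O 2.000
≈ 1:2:2 → CH2O2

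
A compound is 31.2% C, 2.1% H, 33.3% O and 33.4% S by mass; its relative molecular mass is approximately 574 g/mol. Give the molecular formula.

Assume 100 g: 31.2 g C, 2.1 g H, 33.3 g O, 33.4 g S.
n(C) = 31.2/12.01 = 2.598, n(H) = 2.1/1.008 = 2.083, n(O) = 33.3/16.00 = 2.081, n(S) = 33.4/32.07 = 1.041
Divide by the smallest (1.041 mol S): C 2.494, H 2.000, O 1.998, S 1.000
×2: C 4.99, H 4.00, O 4.00, S 2.00 → C5H4O4S2
Empirical-formula mass = 192.22 g/mol
n = 574 / 192.22 = 2.99 ≈ 3
Molecular formula = (C5H4O4S2)×3 = C15H12O12S6

C15H12O12S6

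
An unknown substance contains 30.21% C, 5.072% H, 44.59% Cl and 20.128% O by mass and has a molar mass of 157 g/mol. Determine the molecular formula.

C4H8Cl2O2

Assume 100 g: 30.21 g C, 5.072 g H, 44.59 g Cl, 20.128 g O.
C: 30.21 g ÷ 12.01 g/mol = 2.515 mol
H: 5.072 g ÷ 1.008 g/mol = 5.032 mol
Cl: 44.59 g ÷ 35.45 g/mol = 1.258 mol
O: 20.128 g ÷ 16.00 g/mol = 1.258 mol
Smallest is Cl at 1.258 mol; normalising gives C 2.000, H 4.000, Cl 1.000, O 1.000
→ C2H4ClO
Empirical-formula mass = 79.50 g/mol
n = 157 / 79.50 = 1.97 ≈ 2
Molecular formula = (C2H4ClO)×2 = C4H8Cl2O2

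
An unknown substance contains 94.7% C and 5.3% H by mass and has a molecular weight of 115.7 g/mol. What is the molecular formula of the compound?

C9H6

Assume 100 g: 94.7 g C, 5.3 g H.
Moles — C: 94.7 / 12.01 = 7.885 mol; H: 5.3 / 1.008 = 5.258 mol
Divide by the smallest (5.258 mol H): C 1.500, H 1.000
×2: C 3.00, H 2.00 → C3H2
Empirical-formula mass = 38.05 g/mol
n = 115.7 / 38.05 = 3.04 ≈ 3
Molecular formula = (C3H2)×3 = C9H6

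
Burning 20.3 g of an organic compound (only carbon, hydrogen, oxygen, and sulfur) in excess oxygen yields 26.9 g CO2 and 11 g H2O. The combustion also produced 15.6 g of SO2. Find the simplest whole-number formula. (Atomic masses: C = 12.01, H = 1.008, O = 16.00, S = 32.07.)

mol C = 26.9 / 44.01 = 0.6112; mass C = 0.6112 × 12.01 = 7.341 g
mol H = 2 × (11 / 18.02) = 1.221; mass H = 1.221 × 1.008 = 1.231 g
mol S = 15.6 / 64.07 = 0.2435; mass S = 7.809 g
mass O = 20.3 − (16.38) = 3.920 g → mol O = 0.2450
Divide by the smallest (0.2435 mol S): C 2.510, H 5.014, O 1.006, S 1.000
Scaling by 2: C 5.02, H 10.03, O 2.01, S 2.00 → C5H10O2S2

C5H10O2S2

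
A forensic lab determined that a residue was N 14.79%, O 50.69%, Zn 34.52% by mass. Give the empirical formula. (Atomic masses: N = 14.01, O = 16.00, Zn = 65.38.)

N2O6Zn

Assume 100 g: 14.79 g N, 50.69 g O, 34.52 g Zn.
n(N) = 14.79/14.01 = 1.056, n(O) = 50.69/16.00 = 3.168, n(Zn) = 34.52/65.38 = 0.528
Ratios (÷ 0.528): N 1.999, O 6.000, Zn 1.000
≈ 2:6:1 → N2O6Zn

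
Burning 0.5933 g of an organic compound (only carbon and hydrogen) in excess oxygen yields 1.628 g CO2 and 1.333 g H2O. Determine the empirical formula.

mol C = 1.628 / 44.01 = 0.03699; mass C = 0.03699 × 12.01 = 0.4443 g
mol H = 2 × (1.333 / 18.02) = 0.1479; mass H = 0.1479 × 1.008 = 0.1491 g
Divide by the smallest (0.03699 mol C): C 1.000, H 3.999
→ CH4

CH4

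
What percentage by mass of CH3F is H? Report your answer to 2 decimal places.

Molar mass = 1(12.01) + 3(1.008) + 1(19.00) = 34.034 g/mol
Mass of H per mole = 3 × 1.008 = 3.024 g
% H = 3.024 / 34.034 × 100 = 8.89%

8.89%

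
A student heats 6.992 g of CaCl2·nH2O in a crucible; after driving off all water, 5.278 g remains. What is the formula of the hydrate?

Mass of water lost = 6.992 − 5.278 = 1.714 g → 1.714 / 18.02 = 0.09512 mol H2O
Molar mass of CaCl2 = 110.98 g/mol → mol CaCl2 = 5.278 / 110.98 = 0.04756
n = 0.09512 / 0.04756 = 2.00 ≈ 2 → CaCl2·2H2O

CaCl2·2H2O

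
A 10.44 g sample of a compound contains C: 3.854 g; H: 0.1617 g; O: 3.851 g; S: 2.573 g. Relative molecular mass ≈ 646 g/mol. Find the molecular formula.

C20H10O15S5

n(C) = 3.854/12.01 = 0.3209, n(H) = 0.1617/1.008 = 0.1604, n(O) = 3.851/16.00 = 0.2407, n(S) = 2.573/32.07 = 0.08023
Divide by the smallest (0.08023 mol S): C 4.000, H 1.999, O 3.000, S 1.000
≈ 4:2:3:1 → C4H2O3S
Empirical-formula mass = 130.13 g/mol
n = 646 / 130.13 = 4.96 ≈ 5
Molecular formula = (C4H2O3S)×5 = C20H10O15S5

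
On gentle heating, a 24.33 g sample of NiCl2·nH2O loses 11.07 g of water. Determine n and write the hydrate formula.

Mass of anhydrous NiCl2 = 24.33 − 11.07 = 13.26 g
mol H2O = 11.07 / 18.02 = 0.6143
Molar mass of NiCl2 = 129.59 g/mol → mol NiCl2 = 13.26 / 129.59 = 0.1023
n = 0.6143 / 0.1023 = 6.00 ≈ 6 → NiCl2·6H2O

NiCl2·6H2O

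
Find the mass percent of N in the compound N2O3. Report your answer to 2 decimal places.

36.86%

Molar mass = 2(14.01) + 3(16.00) = 76.020 g/mol
Mass of N per mole = 2 × 14.01 = 28.020 g
% N = 28.020 / 76.020 × 100 = 36.86%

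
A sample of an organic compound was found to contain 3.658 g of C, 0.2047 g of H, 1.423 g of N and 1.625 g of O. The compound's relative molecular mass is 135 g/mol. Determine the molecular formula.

C6H4N2O2

Moles — C: 3.658 / 12.01 = 0.3046 mol; H: 0.2047 / 1.008 = 0.2031 mol; N: 1.423 / 14.01 = 0.1016 mol; O: 1.625 / 16.00 = 0.1016 mol
Smallest is O at 0.1016 mol; normalising gives C 2.999, H 2.000, N 1.000, O 1.000
Ratio ≈ 3:2:1:1, so the empirical formula is C3H2NO
Empirical-formula mass = 68.06 g/mol
n = 135 / 68.06 = 1.98 ≈ 2
Molecular formula = (C3H2NO)×2 = C6H4N2O2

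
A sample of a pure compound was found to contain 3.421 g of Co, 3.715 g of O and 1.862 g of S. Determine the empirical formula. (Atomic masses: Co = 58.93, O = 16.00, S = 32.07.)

CoO4S

Co: 3.421 g ÷ 58.93 g/mol = 0.05805 mol
O: 3.715 g ÷ 16.00 g/mol = 0.2322 mol
S: 1.862 g ÷ 32.07 g/mol = 0.05806 mol
Smallest is Co at 0.05805 mol; normalising gives Co 1.000, O 4.000, S 1.000
→ CoO4S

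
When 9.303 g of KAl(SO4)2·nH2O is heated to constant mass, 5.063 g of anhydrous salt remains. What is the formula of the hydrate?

Mass of water lost = 9.303 − 5.063 = 4.24 g → 4.24 / 18.02 = 0.2353 mol H2O
Molar mass of KAl(SO4)2 = 258.22 g/mol → mol KAl(SO4)2 = 5.063 / 258.22 = 0.01961
n = 0.2353 / 0.01961 = 12.00 ≈ 12 → KAl(SO4)2·12H2O

KAl(SO4)2·12H2O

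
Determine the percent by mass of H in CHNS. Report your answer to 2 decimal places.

Molar mass = 1(12.01) + 1(1.008) + 1(14.01) + 1(32.07) = 59.098 g/mol
Mass of H per mole = 1 × 1.008 = 1.008 g
% H = 1.008 / 59.098 × 100 = 1.71%

1.71%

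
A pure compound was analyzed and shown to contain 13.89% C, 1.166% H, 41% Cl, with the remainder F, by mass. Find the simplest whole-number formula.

CHClF2

Assume 100 g: 13.89 g C, 1.166 g H, 41 g Cl, 43.944 g F.
C: 13.89 g ÷ 12.01 g/mol = 1.157 mol
H: 1.166 g ÷ 1.008 g/mol = 1.157 mol
Cl: 41 g ÷ 35.45 g/mol = 1.157 mol
F: 43.944 g ÷ 19.00 g/mol = 2.313 mol
Ratios (÷ 1.157): C 1.000, H 1.000, Cl 1.000, F 2.000
→ CHClF2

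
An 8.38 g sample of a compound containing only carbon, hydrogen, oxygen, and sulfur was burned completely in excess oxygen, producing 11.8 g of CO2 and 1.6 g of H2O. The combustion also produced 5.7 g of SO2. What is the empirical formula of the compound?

mol C = 11.8 / 44.01 = 0.2681; mass C = 0.2681 × 12.01 = 3.220 g
mol H = 2 × (1.6 / 18.02) = 0.1776; mass H = 0.1776 × 1.008 = 0.1790 g
mol S = 5.7 / 64.07 = 0.08897; mass S = 2.853 g
mass O = 8.38 − (6.252) = 2.128 g → mol O = 0.1330
Ratios (÷ 0.08897): C 3.014, H 1.996, O 1.495, S 1.000
Scaling by 2: C 6.03, H 3.99, O 2.99, S 2.00 → C6H4O3S2

C6H4O3S2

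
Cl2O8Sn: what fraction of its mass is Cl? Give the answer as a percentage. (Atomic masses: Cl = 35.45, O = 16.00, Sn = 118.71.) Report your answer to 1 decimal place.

22.3%

Molar mass = 2(35.45) + 8(16.00) + 1(118.71) = 317.610 g/mol
Mass of Cl per mole = 2 × 35.45 = 70.900 g
% Cl = 70.900 / 317.610 × 100 = 22.3%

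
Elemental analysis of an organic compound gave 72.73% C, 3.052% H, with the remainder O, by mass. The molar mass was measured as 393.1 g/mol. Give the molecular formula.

C24H12O6

Assume 100 g: 72.73 g C, 3.052 g H, 24.218 g O.
C: 72.73 g ÷ 12.01 g/mol = 6.056 mol
H: 3.052 g ÷ 1.008 g/mol = 3.028 mol
O: 24.218 g ÷ 16.00 g/mol = 1.514 mol
Ratios (÷ 1.514): C 4.001, H 2.000, O 1.000
Ratio ≈ 4:2:1, so the empirical formula is C4H2O
Empirical-formula mass = 66.06 g/mol
n = 393.1 / 66.06 = 5.95 ≈ 6
Molecular formula = (C4H2O)×6 = C24H12O6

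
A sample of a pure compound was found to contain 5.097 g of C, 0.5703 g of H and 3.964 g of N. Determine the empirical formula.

C3H4N2

n(C) = 5.097/12.01 = 0.4244, n(H) = 0.5703/1.008 = 0.5658, n(N) = 3.964/14.01 = 0.2829
Divide by the smallest (0.2829 mol N): C 1.500, H 2.000, N 1.000
Scaling by 2: C 3.00, H 4.00, N 2.00 → C3H4N2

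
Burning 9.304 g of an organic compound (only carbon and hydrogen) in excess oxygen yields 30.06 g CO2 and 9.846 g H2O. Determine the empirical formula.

C5H8

mol C = 30.06 / 44.01 = 0.6830; mass C = 0.6830 × 12.01 = 8.203 g
mol H = 2 × (9.846 / 18.02) = 1.093; mass H = 1.093 × 1.008 = 1.102 g
Ratios (÷ 0.683): C 1.000, H 1.600
×5: C 5.00, H 8.00 → C5H8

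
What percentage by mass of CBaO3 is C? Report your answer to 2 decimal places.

6.09%

Molar mass = 1(12.01) + 1(137.33) + 3(16.00) = 197.340 g/mol
Mass of C per mole = 1 × 12.01 = 12.010 g
% C = 12.010 / 197.340 × 100 = 6.09%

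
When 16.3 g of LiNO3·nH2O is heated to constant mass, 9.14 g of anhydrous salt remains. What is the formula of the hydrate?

Mass of water lost = 16.3 − 9.14 = 7.16 g → 7.16 / 18.02 = 0.3973 mol H2O
Molar mass of LiNO3 = 68.95 g/mol → mol LiNO3 = 9.14 / 68.95 = 0.1326
n = 0.3973 / 0.1326 = 3.00 ≈ 3 → LiNO3·3H2O

LiNO3·3H2O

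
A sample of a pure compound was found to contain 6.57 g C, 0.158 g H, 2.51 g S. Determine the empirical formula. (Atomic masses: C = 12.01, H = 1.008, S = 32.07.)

C7H2S

C: 6.57 g ÷ 12.01 g/mol = 0.547 mol
H: 0.158 g ÷ 1.008 g/mol = 0.1567 mol
S: 2.51 g ÷ 32.07 g/mol = 0.07827 mol
Divide by the smallest (0.07827 mol S): C 6.990, H 2.003, S 1.000
≈ 7:2:1 → C7H2S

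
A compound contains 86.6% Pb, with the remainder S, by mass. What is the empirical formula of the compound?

PbS

Assume 100 g: 86.6 g Pb, 13.4 g S.
Moles — Pb: 86.6 / 207.2 = 0.418 mol; S: 13.4 / 32.07 = 0.4178 mol
Ratios (÷ 0.4178): Pb 1.000, S 1.000
→ PbS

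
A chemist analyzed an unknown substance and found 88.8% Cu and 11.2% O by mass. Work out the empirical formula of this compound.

Cu2O

Assume 100 g: 88.8 g Cu, 11.2 g O.
Cu: 88.8 g ÷ 63.55 g/mol = 1.397 mol
O: 11.2 g ÷ 16.00 g/mol = 0.7 mol
Smallest is O at 0.7 mol; normalising gives Cu 1.996, O 1.000
≈ 2:1 → Cu2O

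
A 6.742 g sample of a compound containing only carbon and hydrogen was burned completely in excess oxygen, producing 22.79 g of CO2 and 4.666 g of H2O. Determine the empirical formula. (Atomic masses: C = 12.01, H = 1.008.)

CH

mol C = 22.79 / 44.01 = 0.5178; mass C = 0.5178 × 12.01 = 6.219 g
mol H = 2 × (4.666 / 18.02) = 0.5179; mass H = 0.5179 × 1.008 = 0.5220 g
Divide by the smallest (0.5178 mol C): C 1.000, H 1.000
→ CH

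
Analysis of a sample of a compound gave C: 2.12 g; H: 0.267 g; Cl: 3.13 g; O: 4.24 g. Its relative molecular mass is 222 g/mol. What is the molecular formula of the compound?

C4H6Cl2O6

Moles — C: 2.12 / 12.01 = 0.1765 mol; H: 0.267 / 1.008 = 0.2649 mol; Cl: 3.13 / 35.45 = 0.08829 mol; O: 4.24 / 16.00 = 0.265 mol
Ratios (÷ 0.08829): C 1.999, H 3.000, Cl 1.000, O 3.001
Ratio ≈ 2:3:1:3, so the empirical formula is C2H3ClO3
Empirical-formula mass = 110.49 g/mol
n = 222 / 110.49 = 2.01 ≈ 2
Molecular formula = (C2H3ClO3)×2 = C4H6Cl2O6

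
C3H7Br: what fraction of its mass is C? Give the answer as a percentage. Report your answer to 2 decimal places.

Molar mass = 3(12.01) + 7(1.008) + 1(79.90) = 122.986 g/mol
Mass of C per mole = 3 × 12.01 = 36.030 g
% C = 36.030 / 122.986 × 100 = 29.30%

29.30%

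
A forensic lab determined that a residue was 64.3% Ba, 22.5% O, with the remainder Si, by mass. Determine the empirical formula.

BaO3Si

Assume 100 g: 64.3 g Ba, 22.5 g O, 13.2 g Si.
Moles — Ba: 64.3 / 137.33 = 0.4682 mol; O: 22.5 / 16.00 = 1.406 mol; Si: 13.2 / 28.09 = 0.4699 mol
Ratios (÷ 0.4682): Ba 1.000, O 3.003, Si 1.004
≈ 1:3:1 → BaO3Si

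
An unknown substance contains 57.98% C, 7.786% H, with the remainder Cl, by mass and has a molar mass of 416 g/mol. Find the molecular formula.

Assume 100 g: 57.98 g C, 7.786 g H, 34.234 g Cl.
C: 57.98 g ÷ 12.01 g/mol = 4.828 mol
H: 7.786 g ÷ 1.008 g/mol = 7.724 mol
Cl: 34.234 g ÷ 35.45 g/mol = 0.9657 mol
Ratios (÷ 0.9657): C 4.999, H 7.999, Cl 1.000
≈ 5:8:1 → C5H8Cl
Empirical-formula mass = 103.56 g/mol
n = 416 / 103.56 = 4.02 ≈ 4
Molecular formula = (C5H8Cl)×4 = C20H32Cl4

C20H32Cl4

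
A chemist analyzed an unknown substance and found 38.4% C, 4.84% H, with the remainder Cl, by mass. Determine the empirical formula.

C2H3Cl

Assume 100 g: 38.4 g C, 4.84 g H, 56.76 g Cl.
Moles — C: 38.4 / 12.01 = 3.197 mol; H: 4.84 / 1.008 = 4.802 mol; Cl: 56.76 / 35.45 = 1.601 mol
Ratios (÷ 1.601): C 1.997, H 2.999, Cl 1.000
≈ 2:3:1 → C2H3Cl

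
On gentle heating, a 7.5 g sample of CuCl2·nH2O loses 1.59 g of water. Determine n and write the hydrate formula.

Mass of anhydrous CuCl2 = 7.5 − 1.59 = 5.91 g
mol H2O = 1.59 / 18.02 = 0.08824
Molar mass of CuCl2 = 134.45 g/mol → mol CuCl2 = 5.91 / 134.45 = 0.04396
n = 0.08824 / 0.04396 = 2.01 ≈ 2 → CuCl2·2H2O

CuCl2·2H2O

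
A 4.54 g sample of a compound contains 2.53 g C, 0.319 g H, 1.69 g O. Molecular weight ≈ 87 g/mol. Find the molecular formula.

C4H6O2

C: 2.53 g ÷ 12.01 g/mol = 0.2107 mol
H: 0.319 g ÷ 1.008 g/mol = 0.3165 mol
O: 1.69 g ÷ 16.00 g/mol = 0.1056 mol
Divide by the smallest (0.1056 mol O): C 1.994, H 2.996, O 1.000
≈ 2:3:1 → C2H3O
Empirical-formula mass = 43.04 g/mol
n = 87 / 43.04 = 2.02 ≈ 2
Molecular formula = (C2H3O)×2 = C4H6O2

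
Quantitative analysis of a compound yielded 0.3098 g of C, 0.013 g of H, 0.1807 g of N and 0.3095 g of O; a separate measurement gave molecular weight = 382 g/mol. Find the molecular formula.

n(C) = 0.3098/12.01 = 0.0258, n(H) = 0.013/1.008 = 0.0129, n(N) = 0.1807/14.01 = 0.0129, n(O) = 0.3095/16.00 = 0.01934
Divide by the smallest (0.0129 mol H): C 2.000, H 1.000, N 1.000, O 1.500
Scaling by 2: C 4.00, H 2.00, N 2.00, O 3.00 → C4H2N2O3
Empirical-formula mass = 126.08 g/mol
n = 382 / 126.08 = 3.03 ≈ 3
Molecular formula = (C4H2N2O3)×3 = C12H6N6O9

C12H6N6O9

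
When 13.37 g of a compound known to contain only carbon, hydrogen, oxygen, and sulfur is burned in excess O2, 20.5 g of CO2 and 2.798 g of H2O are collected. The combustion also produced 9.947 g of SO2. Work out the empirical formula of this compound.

C3H2OS

mol C = 20.5 / 44.01 = 0.4658; mass C = 0.4658 × 12.01 = 5.594 g
mol H = 2 × (2.798 / 18.02) = 0.3105; mass H = 0.3105 × 1.008 = 0.3130 g
mol S = 9.947 / 64.07 = 0.1553; mass S = 4.979 g
mass O = 13.37 − (10.89) = 2.484 g → mol O = 0.1552
Smallest is O at 0.1552 mol; normalising gives C 3.001, H 2.000, O 1.000, S 1.000
Ratio ≈ 3:2:1:1, so the empirical formula is C3H2OS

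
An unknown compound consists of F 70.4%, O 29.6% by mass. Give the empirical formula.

F2O

Assume 100 g: 70.4 g F, 29.6 g O.
n(F) = 70.4/19.00 = 3.705, n(O) = 29.6/16.00 = 1.85
Smallest is O at 1.85 mol; normalising gives F 2.003, O 1.000
→ F2O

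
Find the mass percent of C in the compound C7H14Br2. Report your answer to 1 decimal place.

Molar mass = 7(12.01) + 14(1.008) + 2(79.90) = 257.982 g/mol
Mass of C per mole = 7 × 12.01 = 84.070 g
% C = 84.070 / 257.982 × 100 = 32.6%

32.6%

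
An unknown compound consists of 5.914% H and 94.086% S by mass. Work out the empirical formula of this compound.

H2S

Assume 100 g: 5.914 g H, 94.086 g S.
Moles — H: 5.914 / 1.008 = 5.867 mol; S: 94.086 / 32.07 = 2.934 mol
Smallest is S at 2.934 mol; normalising gives H 2.000, S 1.000
≈ 2:1 → H2S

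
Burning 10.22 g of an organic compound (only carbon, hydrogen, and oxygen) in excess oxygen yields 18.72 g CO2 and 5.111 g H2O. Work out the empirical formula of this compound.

C3H4O2

mol C = 18.72 / 44.01 = 0.4254; mass C = 0.4254 × 12.01 = 5.109 g
mol H = 2 × (5.111 / 18.02) = 0.5673; mass H = 0.5673 × 1.008 = 0.5718 g
mass O = 10.22 − (5.680) = 4.540 g → mol O = 0.2837
Smallest is O at 0.2837 mol; normalising gives C 1.499, H 1.999, O 1.000
×2: C 3.00, H 4.00, O 2.00 → C3H4O2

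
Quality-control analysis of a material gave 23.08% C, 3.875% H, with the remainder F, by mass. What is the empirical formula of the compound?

CH2F2

Assume 100 g: 23.08 g C, 3.875 g H, 73.045 g F.
Moles — C: 23.08 / 12.01 = 1.922 mol; H: 3.875 / 1.008 = 3.844 mol; F: 73.045 / 19.00 = 3.844 mol
Smallest is C at 1.922 mol; normalising gives C 1.000, H 2.000, F 2.001
→ CH2F2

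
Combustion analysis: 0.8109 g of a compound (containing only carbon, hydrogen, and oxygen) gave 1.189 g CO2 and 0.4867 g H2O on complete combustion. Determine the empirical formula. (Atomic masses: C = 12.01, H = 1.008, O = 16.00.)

mol C = 1.189 / 44.01 = 0.02702; mass C = 0.02702 × 12.01 = 0.3245 g
mol H = 2 × (0.4867 / 18.02) = 0.05402; mass H = 0.05402 × 1.008 = 0.05445 g
mass O = 0.8109 − (0.3789) = 0.4320 g → mol O = 0.02700
Ratios (÷ 0.027): C 1.001, H 2.001, O 1.000
≈ 1:2:1 → CH2O

CH2O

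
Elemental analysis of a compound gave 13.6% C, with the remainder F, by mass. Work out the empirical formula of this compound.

CF4

Assume 100 g: 13.6 g C, 86.4 g F.
C: 13.6 g ÷ 12.01 g/mol = 1.132 mol
F: 86.4 g ÷ 19.00 g/mol = 4.547 mol
Divide by the smallest (1.132 mol C): C 1.000, F 4.016
Ratio ≈ 1:4, so the empirical formula is CF4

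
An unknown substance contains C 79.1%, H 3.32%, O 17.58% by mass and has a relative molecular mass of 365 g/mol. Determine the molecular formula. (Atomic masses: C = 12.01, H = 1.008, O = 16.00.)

C24H12O4

Assume 100 g: 79.1 g C, 3.32 g H, 17.58 g O.
n(C) = 79.1/12.01 = 6.586, n(H) = 3.32/1.008 = 3.294, n(O) = 17.58/16.00 = 1.099
Smallest is O at 1.099 mol; normalising gives C 5.994, H 2.998, O 1.000
→ C6H3O
Empirical-formula mass = 91.08 g/mol
n = 365 / 91.08 = 4.01 ≈ 4
Molecular formula = (C6H3O)×4 = C24H12O4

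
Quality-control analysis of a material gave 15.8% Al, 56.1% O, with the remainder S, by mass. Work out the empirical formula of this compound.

Assume 100 g: 15.8 g Al, 56.1 g O, 28.1 g S.
Moles — Al: 15.8 / 26.98 = 0.5856 mol; O: 56.1 / 16.00 = 3.506 mol; S: 28.1 / 32.07 = 0.8762 mol
Smallest is Al at 0.5856 mol; normalising gives Al 1.000, O 5.987, S 1.496
Multiply by 2: Al 2.00, O 11.97, S 2.99 → Al2O12S3

Al2O12S3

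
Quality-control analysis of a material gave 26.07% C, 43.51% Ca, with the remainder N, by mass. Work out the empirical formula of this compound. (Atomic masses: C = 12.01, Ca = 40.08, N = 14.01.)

C2CaN2

Assume 100 g: 26.07 g C, 43.51 g Ca, 30.42 g N.
n(C) = 26.07/12.01 = 2.171, n(Ca) = 43.51/40.08 = 1.086, n(N) = 30.42/14.01 = 2.171
Ratios (÷ 1.086): C 2.000, Ca 1.000, N 2.000
→ C2CaN2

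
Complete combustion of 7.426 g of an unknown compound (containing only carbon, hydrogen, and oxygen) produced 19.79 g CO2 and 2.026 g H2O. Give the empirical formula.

C4H2O

mol C = 19.79 / 44.01 = 0.4497; mass C = 0.4497 × 12.01 = 5.401 g
mol H = 2 × (2.026 / 18.02) = 0.2249; mass H = 0.2249 × 1.008 = 0.2267 g
mass O = 7.426 − (5.627) = 1.799 g → mol O = 0.1124
Smallest is O at 0.1124 mol; normalising gives C 4.000, H 2.000, O 1.000
→ C4H2O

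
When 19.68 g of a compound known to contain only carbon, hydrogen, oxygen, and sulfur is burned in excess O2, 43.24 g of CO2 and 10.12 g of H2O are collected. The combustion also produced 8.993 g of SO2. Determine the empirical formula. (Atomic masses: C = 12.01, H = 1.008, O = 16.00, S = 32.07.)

mol C = 43.24 / 44.01 = 0.9825; mass C = 0.9825 × 12.01 = 11.80 g
mol H = 2 × (10.12 / 18.02) = 1.123; mass H = 1.123 × 1.008 = 1.132 g
mol S = 8.993 / 64.07 = 0.1404; mass S = 4.501 g
mass O = 19.68 − (17.43) = 2.247 g → mol O = 0.1404
Ratios (÷ 0.1404): C 7.000, H 8.002, O 1.000, S 1.000
→ C7H8OS

C7H8OS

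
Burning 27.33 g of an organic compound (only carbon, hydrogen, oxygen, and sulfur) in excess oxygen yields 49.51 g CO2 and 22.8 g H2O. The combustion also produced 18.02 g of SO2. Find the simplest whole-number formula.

mol C = 49.51 / 44.01 = 1.125; mass C = 1.125 × 12.01 = 13.51 g
mol H = 2 × (22.8 / 18.02) = 2.531; mass H = 2.531 × 1.008 = 2.551 g
mol S = 18.02 / 64.07 = 0.2813; mass S = 9.020 g
mass O = 27.33 − (25.08) = 2.248 g → mol O = 0.1405
Smallest is O at 0.1405 mol; normalising gives C 8.005, H 18.007, O 1.000, S 2.001
→ C8H18OS2

C8H18OS2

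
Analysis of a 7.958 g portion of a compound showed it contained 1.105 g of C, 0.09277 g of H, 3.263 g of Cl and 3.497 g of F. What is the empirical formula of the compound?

Moles — C: 1.105 / 12.01 = 0.09201 mol; H: 0.09277 / 1.008 = 0.09203 mol; Cl: 3.263 / 35.45 = 0.09205 mol; F: 3.497 / 19.00 = 0.1841 mol
Divide by the smallest (0.09201 mol C): C 1.000, H 1.000, Cl 1.000, F 2.000
Ratio ≈ 1:1:1:2, so the empirical formula is CHClF2

CHClF2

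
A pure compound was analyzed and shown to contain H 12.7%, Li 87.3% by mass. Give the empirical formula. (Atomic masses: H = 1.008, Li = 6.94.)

Assume 100 g: 12.7 g H, 87.3 g Li.
n(H) = 12.7/1.008 = 12.6, n(Li) = 87.3/6.94 = 12.58
Smallest is Li at 12.58 mol; normalising gives H 1.002, Li 1.000
Ratio ≈ 1:1, so the empirical formula is HLi

HLi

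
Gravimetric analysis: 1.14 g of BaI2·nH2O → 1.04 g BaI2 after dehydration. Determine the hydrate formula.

BaI2·2H2O

Mass of water lost = 1.14 − 1.04 = 0.1 g → 0.1 / 18.02 = 0.005549 mol H2O
Molar mass of BaI2 = 391.13 g/mol → mol BaI2 = 1.04 / 391.13 = 0.002659
n = 0.005549 / 0.002659 = 2.09 ≈ 2 → BaI2·2H2O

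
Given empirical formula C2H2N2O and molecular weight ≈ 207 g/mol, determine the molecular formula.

Empirical-formula mass = 70.06 g/mol
n = 207 / 70.06 = 2.95 ≈ 3
Molecular formula = (C2H2N2O)3 = C6H6N6O3

C6H6N6O3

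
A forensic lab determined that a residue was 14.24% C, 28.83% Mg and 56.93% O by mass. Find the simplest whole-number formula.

CMgO3

Assume 100 g: 14.24 g C, 28.83 g Mg, 56.93 g O.
n(C) = 14.24/12.01 = 1.186, n(Mg) = 28.83/24.31 = 1.186, n(O) = 56.93/16.00 = 3.558
Ratios (÷ 1.186): C 1.000, Mg 1.000, O 3.001
≈ 1:1:3 → CMgO3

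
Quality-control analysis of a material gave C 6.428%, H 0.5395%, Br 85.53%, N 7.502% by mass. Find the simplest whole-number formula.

Assume 100 g: 6.428 g C, 0.5395 g H, 85.53 g Br, 7.502 g N.
Moles — C: 6.428 / 12.01 = 0.5352 mol; H: 0.5395 / 1.008 = 0.5352 mol; Br: 85.53 / 79.90 = 1.07 mol; N: 7.502 / 14.01 = 0.5355 mol
Smallest is H at 0.5352 mol; normalising gives C 1.000, H 1.000, Br 2.000, N 1.000
Ratio ≈ 1:1:2:1, so the empirical formula is CHBr2N

CHBr2N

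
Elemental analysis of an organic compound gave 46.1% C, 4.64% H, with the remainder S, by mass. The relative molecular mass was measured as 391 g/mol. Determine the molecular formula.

C15H18S6

Assume 100 g: 46.1 g C, 4.64 g H, 49.26 g S.
n(C) = 46.1/12.01 = 3.838, n(H) = 4.64/1.008 = 4.603, n(S) = 49.26/32.07 = 1.536
Smallest is S at 1.536 mol; normalising gives C 2.499, H 2.997, S 1.000
×2: C 5.00, H 5.99, S 2.00 → C5H6S2
Empirical-formula mass = 130.24 g/mol
n = 391 / 130.24 = 3.00 ≈ 3
Molecular formula = (C5H6S2)×3 = C15H18S6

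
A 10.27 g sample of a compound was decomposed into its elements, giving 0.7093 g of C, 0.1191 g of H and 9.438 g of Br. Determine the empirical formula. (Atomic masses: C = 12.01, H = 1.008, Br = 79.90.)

n(C) = 0.7093/12.01 = 0.05906, n(H) = 0.1191/1.008 = 0.1182, n(Br) = 9.438/79.90 = 0.1181
Ratios (÷ 0.05906): C 1.000, H 2.001, Br 2.000
Ratio ≈ 1:2:2, so the empirical formula is CH2Br2

CH2Br2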